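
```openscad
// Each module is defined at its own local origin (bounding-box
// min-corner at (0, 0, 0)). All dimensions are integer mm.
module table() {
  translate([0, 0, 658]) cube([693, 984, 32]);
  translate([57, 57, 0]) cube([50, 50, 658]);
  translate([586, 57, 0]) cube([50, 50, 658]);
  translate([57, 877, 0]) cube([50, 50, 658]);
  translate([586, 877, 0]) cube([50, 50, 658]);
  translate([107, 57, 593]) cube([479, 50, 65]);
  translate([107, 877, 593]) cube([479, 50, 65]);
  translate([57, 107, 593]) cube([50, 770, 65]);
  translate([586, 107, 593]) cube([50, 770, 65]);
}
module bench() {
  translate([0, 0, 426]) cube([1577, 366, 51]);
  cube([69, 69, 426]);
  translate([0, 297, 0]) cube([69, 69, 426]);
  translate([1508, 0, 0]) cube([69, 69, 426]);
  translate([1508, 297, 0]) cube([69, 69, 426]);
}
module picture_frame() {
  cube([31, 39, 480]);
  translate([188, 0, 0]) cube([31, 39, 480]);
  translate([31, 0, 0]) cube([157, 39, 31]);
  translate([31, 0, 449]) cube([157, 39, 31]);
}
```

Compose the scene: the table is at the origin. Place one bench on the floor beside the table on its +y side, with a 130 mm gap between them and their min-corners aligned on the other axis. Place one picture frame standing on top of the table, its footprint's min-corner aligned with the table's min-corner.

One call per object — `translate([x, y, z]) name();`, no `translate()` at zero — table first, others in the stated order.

table();
translate([0, 1114, 0]) bench();
translate([0, 0, 690]) picture_frame();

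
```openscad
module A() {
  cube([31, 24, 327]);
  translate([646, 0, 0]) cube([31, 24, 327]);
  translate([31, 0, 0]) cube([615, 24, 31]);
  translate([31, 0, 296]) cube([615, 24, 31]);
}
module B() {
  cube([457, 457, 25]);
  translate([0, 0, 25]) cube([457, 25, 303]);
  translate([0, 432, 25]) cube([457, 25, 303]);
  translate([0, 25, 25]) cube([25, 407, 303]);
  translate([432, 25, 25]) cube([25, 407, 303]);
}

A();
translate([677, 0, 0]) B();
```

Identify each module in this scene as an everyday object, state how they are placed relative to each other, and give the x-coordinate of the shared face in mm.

A is a picture frame. B is an open box. The open box is against the picture frame's +x side, with their −y faces flush. The x-coordinate of the shared face is 677 mm.

The picture frame's +x face and the open box's −x face are both at x = 677 mm.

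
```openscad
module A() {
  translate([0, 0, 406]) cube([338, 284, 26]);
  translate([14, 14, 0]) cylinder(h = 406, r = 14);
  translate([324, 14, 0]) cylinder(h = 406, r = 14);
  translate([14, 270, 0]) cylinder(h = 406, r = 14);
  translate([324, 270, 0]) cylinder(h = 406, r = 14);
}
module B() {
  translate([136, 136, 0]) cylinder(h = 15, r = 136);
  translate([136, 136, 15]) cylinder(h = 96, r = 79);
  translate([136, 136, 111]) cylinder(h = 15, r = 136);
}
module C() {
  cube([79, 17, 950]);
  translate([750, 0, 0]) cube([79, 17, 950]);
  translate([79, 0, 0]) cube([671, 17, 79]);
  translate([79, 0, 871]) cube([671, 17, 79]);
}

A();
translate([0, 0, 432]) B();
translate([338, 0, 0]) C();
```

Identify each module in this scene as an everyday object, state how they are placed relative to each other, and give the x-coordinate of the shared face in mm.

A is a stool. B is a spool. C is a picture frame. The spool is on top of the stool. The picture frame is against the stool's +x side, with their −y faces flush. The x-coordinate of the shared face is 338 mm.

The stool's +x face and the picture frame's −x face are both at x = 338 mm.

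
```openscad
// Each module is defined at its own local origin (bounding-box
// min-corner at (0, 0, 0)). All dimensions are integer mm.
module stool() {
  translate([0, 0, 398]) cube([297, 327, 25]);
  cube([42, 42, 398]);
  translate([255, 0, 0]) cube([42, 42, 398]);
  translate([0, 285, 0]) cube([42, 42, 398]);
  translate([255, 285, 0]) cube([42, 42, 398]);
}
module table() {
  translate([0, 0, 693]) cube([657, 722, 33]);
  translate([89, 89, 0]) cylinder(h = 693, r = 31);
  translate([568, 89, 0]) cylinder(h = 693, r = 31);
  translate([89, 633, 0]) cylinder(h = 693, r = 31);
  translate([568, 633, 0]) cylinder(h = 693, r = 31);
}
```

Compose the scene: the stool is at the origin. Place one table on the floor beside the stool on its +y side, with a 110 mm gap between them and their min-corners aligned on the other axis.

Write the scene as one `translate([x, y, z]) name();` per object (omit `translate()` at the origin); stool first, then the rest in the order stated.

stool();
translate([0, 437, 0]) table();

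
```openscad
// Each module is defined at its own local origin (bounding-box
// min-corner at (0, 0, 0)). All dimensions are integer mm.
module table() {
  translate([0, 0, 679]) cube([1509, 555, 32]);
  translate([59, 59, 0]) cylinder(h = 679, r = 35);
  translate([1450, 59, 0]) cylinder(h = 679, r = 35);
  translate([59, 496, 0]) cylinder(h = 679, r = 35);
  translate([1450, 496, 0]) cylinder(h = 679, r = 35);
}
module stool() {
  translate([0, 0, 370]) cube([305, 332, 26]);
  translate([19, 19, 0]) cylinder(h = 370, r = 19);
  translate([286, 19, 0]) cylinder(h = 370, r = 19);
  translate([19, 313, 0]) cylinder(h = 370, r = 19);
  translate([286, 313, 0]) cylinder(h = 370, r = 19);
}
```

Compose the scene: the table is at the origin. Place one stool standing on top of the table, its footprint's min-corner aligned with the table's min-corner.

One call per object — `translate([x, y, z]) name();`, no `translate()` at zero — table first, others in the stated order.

table();
translate([0, 0, 711]) stool();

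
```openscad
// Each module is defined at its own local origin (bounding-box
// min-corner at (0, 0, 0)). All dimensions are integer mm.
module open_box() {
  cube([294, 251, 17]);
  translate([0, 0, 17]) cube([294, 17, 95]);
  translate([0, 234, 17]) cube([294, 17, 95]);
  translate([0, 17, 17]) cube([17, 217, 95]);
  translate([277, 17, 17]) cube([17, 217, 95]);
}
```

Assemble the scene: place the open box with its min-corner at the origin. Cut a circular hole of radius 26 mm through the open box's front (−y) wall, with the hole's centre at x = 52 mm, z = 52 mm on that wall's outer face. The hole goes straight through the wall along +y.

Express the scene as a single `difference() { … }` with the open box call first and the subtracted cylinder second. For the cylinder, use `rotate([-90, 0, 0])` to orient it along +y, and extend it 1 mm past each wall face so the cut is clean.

difference() {
  open_box();
  translate([52, -1, 52]) rotate([-90, 0, 0]) cylinder(h = 19, r = 26);
}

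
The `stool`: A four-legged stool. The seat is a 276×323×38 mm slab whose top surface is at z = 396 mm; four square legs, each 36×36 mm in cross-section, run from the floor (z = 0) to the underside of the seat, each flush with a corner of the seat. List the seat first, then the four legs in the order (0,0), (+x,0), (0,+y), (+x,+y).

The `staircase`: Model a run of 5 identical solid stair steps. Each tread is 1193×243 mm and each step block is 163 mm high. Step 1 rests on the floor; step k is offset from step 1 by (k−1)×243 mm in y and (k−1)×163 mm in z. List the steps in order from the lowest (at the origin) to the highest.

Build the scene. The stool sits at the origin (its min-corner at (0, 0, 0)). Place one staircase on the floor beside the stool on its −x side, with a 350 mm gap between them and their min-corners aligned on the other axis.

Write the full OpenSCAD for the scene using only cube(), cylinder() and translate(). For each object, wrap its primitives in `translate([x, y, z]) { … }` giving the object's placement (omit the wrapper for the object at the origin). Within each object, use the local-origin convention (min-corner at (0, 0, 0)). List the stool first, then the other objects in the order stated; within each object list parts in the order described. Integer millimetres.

translate([0, 0, 358]) cube([276, 323, 38]);
cube([36, 36, 358]);
translate([240, 0, 0]) cube([36, 36, 358]);
translate([0, 287, 0]) cube([36, 36, 358]);
translate([240, 287, 0]) cube([36, 36, 358]);
translate([-1543, 0, 0]) {
  cube([1193, 243, 163]);
  translate([0, 243, 163]) cube([1193, 243, 163]);
  translate([0, 486, 326]) cube([1193, 243, 163]);
  translate([0, 729, 489]) cube([1193, 243, 163]);
  translate([0, 972, 652]) cube([1193, 243, 163]);
}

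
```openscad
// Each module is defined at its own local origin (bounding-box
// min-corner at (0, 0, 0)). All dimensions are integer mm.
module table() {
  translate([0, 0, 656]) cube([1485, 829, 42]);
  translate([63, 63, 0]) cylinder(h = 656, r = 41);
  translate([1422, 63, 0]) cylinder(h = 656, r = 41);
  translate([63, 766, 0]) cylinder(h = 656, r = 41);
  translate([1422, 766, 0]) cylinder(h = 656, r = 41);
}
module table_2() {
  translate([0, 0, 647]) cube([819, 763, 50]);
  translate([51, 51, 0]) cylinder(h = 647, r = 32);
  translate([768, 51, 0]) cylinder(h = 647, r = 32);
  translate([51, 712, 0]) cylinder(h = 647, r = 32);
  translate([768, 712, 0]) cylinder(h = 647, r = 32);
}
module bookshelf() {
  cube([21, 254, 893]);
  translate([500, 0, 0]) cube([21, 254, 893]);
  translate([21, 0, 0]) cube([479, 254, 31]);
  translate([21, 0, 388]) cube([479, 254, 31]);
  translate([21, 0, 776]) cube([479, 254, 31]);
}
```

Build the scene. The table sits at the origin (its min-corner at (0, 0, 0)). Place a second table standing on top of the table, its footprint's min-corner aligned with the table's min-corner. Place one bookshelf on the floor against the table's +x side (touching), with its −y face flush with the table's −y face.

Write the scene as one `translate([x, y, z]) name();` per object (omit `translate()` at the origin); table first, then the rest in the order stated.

table();
translate([0, 0, 698]) table_2();
translate([1485, 0, 0]) bookshelf();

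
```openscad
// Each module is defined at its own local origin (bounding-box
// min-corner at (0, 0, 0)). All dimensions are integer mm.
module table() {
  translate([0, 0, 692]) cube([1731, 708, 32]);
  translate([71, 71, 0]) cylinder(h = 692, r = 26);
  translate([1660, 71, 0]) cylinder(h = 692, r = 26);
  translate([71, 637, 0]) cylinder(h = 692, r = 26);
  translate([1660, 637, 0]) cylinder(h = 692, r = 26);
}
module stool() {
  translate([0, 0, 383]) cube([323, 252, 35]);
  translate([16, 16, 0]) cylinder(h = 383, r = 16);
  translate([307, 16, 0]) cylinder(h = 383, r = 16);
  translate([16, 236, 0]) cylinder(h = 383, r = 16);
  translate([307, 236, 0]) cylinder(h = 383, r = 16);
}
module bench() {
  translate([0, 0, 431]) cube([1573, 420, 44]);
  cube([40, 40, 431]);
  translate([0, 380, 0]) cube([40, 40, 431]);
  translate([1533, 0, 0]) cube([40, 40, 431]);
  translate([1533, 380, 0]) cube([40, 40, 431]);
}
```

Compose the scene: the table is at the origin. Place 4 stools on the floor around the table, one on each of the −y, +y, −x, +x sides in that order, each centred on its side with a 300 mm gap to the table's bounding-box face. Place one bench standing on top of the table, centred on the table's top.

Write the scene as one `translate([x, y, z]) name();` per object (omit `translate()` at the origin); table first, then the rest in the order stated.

table();
translate([704, -552, 0]) stool();
translate([704, 1008, 0]) stool();
translate([-623, 228, 0]) stool();
translate([2031, 228, 0]) stool();
translate([79, 144, 724]) bench();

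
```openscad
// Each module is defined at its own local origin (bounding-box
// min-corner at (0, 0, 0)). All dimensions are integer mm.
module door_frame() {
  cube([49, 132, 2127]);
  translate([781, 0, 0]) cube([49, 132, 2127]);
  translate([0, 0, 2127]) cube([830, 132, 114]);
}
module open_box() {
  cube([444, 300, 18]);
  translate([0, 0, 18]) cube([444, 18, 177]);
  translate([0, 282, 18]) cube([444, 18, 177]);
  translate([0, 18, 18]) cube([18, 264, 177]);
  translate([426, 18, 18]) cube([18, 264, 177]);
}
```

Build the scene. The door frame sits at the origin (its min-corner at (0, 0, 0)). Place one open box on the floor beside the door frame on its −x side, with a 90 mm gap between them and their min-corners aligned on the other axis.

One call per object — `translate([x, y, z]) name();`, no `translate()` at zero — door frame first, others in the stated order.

door_frame();
translate([-534, 0, 0]) open_box();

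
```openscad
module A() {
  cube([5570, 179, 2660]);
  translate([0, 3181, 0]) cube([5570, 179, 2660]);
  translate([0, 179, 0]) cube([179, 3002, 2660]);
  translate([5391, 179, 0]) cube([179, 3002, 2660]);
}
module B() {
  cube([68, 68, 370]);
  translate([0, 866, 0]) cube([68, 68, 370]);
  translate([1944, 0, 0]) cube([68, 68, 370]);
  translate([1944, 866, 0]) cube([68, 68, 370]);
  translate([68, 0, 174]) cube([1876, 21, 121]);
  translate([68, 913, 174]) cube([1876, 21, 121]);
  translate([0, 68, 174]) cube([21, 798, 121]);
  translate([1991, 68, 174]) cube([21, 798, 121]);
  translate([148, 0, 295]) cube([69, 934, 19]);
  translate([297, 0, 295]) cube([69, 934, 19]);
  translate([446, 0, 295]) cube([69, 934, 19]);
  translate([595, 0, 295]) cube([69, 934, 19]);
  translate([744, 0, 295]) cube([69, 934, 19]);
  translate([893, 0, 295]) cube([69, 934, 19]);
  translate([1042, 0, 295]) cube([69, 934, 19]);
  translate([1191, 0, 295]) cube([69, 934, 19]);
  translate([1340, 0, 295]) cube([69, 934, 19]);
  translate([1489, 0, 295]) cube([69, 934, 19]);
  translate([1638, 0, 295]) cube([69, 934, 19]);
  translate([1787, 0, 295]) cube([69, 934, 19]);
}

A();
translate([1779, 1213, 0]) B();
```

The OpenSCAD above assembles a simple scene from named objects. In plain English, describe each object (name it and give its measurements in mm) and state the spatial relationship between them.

A is the wall frame of a small rectangular building: four walls, each 2660 mm tall and 179 mm thick, enclosing a footprint 5570 mm (x) by 3360 mm (y) outside-to-outside, with no floor or roof. The front and back walls (the −y and +y sides) span the full width; the two side walls fit between them.

B is a bed frame 2012 mm long (x) by 934 mm wide (y). Four 68×68 mm corner posts, 370 mm tall, at the corners of the footprint. Four rails of 21 mm thickness and 121 mm height run between adjacent posts with their undersides at z = 174 mm, their outer faces flush with the outside of the frame (the two x-running rails run between the posts' inner faces; the two y-running rails run between the posts' inner faces). 12 slats, each 69 mm wide (x) and 19 mm thick, lie across the top of the two x-running rails, running the full 934 mm width of the frame in y; the slats are evenly spaced along x between the inner faces of the end posts with equal gaps (rounded down to the nearest mm) at the −x end and between each pair — any rounding remainder accumulates at the +x end.

The bed frame sits inside the house frame, centred.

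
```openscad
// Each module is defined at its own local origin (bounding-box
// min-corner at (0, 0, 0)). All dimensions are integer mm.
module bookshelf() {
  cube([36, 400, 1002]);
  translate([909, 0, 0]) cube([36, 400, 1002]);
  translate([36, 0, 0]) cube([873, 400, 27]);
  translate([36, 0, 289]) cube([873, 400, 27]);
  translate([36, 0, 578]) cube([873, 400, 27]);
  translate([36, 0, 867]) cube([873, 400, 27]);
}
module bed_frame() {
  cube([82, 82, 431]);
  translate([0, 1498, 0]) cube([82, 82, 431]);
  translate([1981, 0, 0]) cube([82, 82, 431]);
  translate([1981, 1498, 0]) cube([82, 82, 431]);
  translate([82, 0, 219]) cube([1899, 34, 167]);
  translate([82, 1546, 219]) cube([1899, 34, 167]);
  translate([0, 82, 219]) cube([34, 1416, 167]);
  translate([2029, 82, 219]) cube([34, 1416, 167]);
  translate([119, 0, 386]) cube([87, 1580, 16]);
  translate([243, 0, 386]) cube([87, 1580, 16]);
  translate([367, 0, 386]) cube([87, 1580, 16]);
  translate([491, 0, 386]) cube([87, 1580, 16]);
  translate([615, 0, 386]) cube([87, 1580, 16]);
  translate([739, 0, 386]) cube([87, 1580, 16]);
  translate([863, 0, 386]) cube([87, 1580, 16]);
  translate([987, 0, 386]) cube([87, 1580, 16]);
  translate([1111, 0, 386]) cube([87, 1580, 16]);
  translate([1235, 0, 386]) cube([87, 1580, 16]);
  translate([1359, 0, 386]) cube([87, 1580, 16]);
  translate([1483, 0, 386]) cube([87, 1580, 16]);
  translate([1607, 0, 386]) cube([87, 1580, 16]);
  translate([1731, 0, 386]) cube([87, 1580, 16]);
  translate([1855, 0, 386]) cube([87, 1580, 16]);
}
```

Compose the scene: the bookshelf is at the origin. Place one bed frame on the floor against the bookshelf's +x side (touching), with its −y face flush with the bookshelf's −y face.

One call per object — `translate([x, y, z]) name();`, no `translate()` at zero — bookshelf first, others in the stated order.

bookshelf();
translate([945, 0, 0]) bed_frame();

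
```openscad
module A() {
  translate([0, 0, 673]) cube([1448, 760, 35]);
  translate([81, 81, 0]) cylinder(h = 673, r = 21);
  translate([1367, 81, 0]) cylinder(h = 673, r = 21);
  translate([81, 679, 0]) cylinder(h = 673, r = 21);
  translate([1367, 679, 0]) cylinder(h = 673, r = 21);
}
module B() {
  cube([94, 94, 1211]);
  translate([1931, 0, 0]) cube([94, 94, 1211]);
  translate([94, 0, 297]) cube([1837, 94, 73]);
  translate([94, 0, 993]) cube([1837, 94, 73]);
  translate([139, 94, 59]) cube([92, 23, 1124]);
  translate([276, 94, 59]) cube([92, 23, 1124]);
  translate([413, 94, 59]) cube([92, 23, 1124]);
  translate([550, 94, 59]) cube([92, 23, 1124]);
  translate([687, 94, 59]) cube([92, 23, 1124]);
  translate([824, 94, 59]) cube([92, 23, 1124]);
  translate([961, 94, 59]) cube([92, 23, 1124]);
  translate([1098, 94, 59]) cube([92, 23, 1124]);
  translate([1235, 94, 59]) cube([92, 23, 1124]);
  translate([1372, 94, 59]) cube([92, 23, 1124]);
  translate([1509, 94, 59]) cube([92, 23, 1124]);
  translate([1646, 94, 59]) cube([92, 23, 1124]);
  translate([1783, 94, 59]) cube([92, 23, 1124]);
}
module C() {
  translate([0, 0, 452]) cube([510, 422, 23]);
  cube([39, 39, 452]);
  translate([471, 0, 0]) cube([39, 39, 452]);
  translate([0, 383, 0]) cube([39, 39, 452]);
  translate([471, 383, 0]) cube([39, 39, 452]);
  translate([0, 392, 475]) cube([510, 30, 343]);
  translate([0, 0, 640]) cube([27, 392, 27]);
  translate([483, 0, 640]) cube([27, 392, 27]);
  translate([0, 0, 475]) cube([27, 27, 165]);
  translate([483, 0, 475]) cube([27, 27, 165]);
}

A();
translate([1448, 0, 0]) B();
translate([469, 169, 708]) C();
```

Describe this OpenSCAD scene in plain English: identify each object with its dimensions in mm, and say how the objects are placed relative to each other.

A is a rectangular dining table. The top is 1448×760×35 mm with its upper surface at z = 708 mm. It stands on four round legs of 42 mm diameter, each leg's bounding box inset 60 mm from the nearest pair of top edges, running from the floor to the underside of the top.

B is a fence section. Two 94×94 mm posts, 1211 mm tall, stand on the floor with a clear span of 1837 mm between their inner faces. Two horizontal rails of 94×73 mm section span the gap between the posts with their undersides at z = 297 mm and z = 993 mm, flush with the posts' −y face. 13 pickets, each 92 mm wide, 23 mm thick and 1124 mm tall, are fixed to the +y face of the rails with their bottoms at z = 59 mm, evenly spaced across the span with equal gaps (rounded down to the nearest mm) at the −x end and between each pair — any rounding remainder accumulates at the +x end.

C is a chair. The seat is a 510×422×23 mm slab with its top at z = 475 mm, on four 39×39 mm corner legs (flush with the seat edges, standing on z = 0). A flat backrest 30 mm thick, 343 mm tall, spans the full seat width and rises from the seat top along its +y edge, rear face flush with the rear of the seat. Two armrests of 27×27 mm section run along each side from the seat's front edge to the front of the backrest, top faces 192 mm above the seat top and outer faces flush with the seat's x-edges; a 27×27 mm post under the front of each armrest stands on the seat at the front corner.

The fence section is against the table's +x side, with their −y faces flush. The chair is on top of the table, centred.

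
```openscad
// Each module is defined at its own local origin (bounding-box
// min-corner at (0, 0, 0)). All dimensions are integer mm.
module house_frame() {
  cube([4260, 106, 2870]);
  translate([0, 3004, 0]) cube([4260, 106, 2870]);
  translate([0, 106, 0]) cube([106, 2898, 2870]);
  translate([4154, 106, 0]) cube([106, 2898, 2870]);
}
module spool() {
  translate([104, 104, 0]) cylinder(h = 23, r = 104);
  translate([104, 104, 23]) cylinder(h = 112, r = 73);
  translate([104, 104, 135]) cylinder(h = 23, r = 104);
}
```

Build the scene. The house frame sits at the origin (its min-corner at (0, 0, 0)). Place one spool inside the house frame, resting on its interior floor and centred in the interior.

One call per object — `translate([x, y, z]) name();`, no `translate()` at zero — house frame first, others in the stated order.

house_frame();
translate([2026, 1451, 0]) spool();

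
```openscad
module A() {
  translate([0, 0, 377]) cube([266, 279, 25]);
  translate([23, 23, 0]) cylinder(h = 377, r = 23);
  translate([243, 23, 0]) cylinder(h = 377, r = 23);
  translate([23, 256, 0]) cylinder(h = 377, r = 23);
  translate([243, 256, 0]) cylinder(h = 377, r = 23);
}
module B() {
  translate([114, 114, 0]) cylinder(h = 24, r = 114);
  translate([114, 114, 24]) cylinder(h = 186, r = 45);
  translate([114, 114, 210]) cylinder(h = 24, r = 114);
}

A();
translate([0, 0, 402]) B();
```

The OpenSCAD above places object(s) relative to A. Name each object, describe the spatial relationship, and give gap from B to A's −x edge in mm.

A is a stool. B is a spool. The spool is on top of the stool. The gap from the spool to the stool's −x edge is 0 mm.

The spool's min-x is at 0; the stool's min-x is 0; gap = 0 mm.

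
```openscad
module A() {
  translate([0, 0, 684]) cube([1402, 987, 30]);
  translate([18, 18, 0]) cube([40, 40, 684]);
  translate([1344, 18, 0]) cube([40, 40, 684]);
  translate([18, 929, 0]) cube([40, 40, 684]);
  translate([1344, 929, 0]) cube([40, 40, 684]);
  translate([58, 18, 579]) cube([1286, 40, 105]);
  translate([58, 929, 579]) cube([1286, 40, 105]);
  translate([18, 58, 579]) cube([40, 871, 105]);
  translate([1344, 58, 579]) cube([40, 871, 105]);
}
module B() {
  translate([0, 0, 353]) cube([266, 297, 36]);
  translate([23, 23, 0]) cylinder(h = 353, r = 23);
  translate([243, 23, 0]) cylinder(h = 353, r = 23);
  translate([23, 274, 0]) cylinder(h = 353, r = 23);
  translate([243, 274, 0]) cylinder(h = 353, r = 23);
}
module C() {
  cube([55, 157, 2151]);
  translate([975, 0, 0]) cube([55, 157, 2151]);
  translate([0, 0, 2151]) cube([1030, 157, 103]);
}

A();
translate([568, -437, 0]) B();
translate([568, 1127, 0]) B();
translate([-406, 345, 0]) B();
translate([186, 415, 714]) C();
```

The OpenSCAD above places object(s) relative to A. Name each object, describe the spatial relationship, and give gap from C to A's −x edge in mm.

A is a table. B is a stool. C is a door frame. Three stools sit around the table at the −y, +y, −x sides. The door frame is on top of the table, centred. The gap from the door frame to the table's −x edge is 186 mm.

The door frame's min-x is at 186; the table's min-x is 0; gap = 186 mm.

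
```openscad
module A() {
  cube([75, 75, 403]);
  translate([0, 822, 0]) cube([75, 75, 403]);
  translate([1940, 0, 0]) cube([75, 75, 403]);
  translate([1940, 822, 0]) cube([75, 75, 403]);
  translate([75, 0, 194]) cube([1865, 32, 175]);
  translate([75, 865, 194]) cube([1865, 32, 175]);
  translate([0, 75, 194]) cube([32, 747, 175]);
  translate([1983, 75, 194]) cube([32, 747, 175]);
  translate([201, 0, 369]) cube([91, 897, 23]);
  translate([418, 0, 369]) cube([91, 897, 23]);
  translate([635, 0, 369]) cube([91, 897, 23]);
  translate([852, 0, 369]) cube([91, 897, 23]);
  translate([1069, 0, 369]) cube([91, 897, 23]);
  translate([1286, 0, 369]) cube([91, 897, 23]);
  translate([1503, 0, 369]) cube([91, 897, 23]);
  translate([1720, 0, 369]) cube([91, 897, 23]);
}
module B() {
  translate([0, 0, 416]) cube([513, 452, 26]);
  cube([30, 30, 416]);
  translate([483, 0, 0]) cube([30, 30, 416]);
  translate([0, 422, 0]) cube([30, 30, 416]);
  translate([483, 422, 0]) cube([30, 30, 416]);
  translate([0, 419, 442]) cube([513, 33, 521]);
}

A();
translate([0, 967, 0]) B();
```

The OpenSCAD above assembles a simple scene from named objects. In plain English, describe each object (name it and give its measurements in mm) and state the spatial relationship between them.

A is a bed frame 2015 mm long (x) by 897 mm wide (y). Four 75×75 mm corner posts, 403 mm tall, at the corners of the footprint. Four rails of 32 mm thickness and 175 mm height run between adjacent posts with their undersides at z = 194 mm, their outer faces flush with the outside of the frame (the two x-running rails run between the posts' inner faces; the two y-running rails run between the posts' inner faces). 8 slats, each 91 mm wide (x) and 23 mm thick, lie across the top of the two x-running rails, running the full 897 mm width of the frame in y; the slats are evenly spaced along x between the inner faces of the end posts with equal gaps (rounded down to the nearest mm) at the −x end and between each pair — any rounding remainder accumulates at the +x end.

B is a chair: 513×452 mm seat, 26 mm thick, top at z = 442 mm, on four 30 mm square corner legs flush with the seat edges. A 33 mm thick backrest slab spans the full seat width, extending 521 mm above the seat top, its back face flush with the seat's +y edge.

The chair is on the floor beside the bed frame on its +y side.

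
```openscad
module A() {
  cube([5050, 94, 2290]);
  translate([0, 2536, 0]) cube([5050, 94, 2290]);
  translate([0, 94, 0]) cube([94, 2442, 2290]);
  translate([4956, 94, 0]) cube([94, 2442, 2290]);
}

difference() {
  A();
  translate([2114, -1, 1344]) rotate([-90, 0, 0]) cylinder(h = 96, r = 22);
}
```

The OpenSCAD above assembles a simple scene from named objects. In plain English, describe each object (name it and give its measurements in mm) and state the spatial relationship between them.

A is the wall frame of a small rectangular building: four walls, each 2290 mm tall and 94 mm thick, enclosing a footprint 5050 mm (x) by 2630 mm (y) outside-to-outside, with no floor or roof. The front and back walls (the −y and +y sides) span the full width; the two side walls fit between them.

The house frame has a circular hole of radius 22 mm through its front wall, centred at (x = 2114, z = 1344).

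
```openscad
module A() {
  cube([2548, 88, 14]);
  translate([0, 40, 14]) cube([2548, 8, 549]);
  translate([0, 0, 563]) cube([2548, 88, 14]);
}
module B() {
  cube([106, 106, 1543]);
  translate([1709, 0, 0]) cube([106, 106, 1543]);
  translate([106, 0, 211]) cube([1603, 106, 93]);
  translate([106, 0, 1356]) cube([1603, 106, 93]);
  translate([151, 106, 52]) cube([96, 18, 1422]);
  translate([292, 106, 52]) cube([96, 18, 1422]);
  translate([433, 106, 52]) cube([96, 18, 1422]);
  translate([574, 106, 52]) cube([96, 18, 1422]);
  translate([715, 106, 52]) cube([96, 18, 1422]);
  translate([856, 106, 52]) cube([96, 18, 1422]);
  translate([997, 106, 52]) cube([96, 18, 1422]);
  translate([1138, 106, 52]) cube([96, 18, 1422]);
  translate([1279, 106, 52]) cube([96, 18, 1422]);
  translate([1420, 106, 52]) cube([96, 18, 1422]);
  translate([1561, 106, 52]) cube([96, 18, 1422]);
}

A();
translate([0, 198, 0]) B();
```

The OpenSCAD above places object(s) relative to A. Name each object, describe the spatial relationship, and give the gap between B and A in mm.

The fence section's nearest face is 110 mm from the I-beam's +y face.

A is an I-beam. B is a fence section. The fence section is on the floor beside the I-beam on its +y side. The gap between the fence section and the I-beam is 110 mm.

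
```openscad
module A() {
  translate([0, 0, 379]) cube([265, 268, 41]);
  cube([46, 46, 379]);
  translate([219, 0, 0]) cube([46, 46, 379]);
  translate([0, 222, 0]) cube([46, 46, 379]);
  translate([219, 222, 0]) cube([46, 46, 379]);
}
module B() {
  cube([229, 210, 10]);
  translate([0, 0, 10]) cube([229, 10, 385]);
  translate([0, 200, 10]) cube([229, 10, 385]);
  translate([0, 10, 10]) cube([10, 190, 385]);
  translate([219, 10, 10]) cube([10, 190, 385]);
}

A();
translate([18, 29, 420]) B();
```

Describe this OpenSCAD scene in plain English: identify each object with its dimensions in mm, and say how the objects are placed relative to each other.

A is a four-legged stool. The seat is 265×268 mm, 41 mm thick, top at z = 420 mm. It stands on four square legs, each 46×46 mm in cross-section, from z = 0 to the seat underside, each flush with a corner of the seat.

B is an open storage box with external size 229×210×395 mm and wall thickness 10 mm (the base is also 10 mm thick). The base covers the whole footprint; the four walls stand on the base, with the y-facing walls full-width and the x-facing walls fitting between their inner faces.

The open box is on top of the stool, centred.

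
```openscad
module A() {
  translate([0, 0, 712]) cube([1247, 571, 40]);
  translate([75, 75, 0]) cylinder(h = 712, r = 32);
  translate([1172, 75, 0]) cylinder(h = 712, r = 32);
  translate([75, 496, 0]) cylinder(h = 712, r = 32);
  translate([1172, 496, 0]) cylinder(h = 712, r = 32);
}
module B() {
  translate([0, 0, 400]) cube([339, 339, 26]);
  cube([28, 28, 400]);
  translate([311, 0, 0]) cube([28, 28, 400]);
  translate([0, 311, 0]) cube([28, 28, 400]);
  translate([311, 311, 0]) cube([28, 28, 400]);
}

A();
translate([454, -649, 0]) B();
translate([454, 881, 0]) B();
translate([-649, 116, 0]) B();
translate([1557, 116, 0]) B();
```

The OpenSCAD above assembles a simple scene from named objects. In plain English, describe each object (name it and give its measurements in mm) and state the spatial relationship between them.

A is a rectangular dining table. The top is 1247×571×40 mm with its upper surface at z = 752 mm. It stands on four round legs of 64 mm diameter, each leg's bounding box inset 43 mm from the nearest pair of top edges, running from the floor to the underside of the top.

B is a simple wooden stool: a rectangular seat 339 mm (x) by 339 mm (y), 26 mm thick, top face at z = 426 mm, on four square legs, each 28×28 mm in cross-section. The legs rest on z = 0, each flush with a corner of the seat.

Four stools sit around the table at the −y, +y, −x, +x sides.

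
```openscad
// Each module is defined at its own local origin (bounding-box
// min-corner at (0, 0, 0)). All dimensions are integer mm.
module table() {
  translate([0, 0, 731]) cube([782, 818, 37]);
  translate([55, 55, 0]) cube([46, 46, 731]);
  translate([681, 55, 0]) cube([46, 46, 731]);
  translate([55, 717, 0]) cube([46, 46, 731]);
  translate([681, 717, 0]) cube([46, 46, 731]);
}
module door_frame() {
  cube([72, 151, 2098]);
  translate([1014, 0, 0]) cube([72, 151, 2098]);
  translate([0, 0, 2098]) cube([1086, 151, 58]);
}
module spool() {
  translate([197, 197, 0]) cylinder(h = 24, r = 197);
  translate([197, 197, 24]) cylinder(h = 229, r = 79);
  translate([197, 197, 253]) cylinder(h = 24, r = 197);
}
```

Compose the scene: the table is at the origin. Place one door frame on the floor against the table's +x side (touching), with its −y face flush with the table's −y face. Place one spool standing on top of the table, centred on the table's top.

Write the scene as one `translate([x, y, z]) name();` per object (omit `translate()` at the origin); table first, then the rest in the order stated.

table();
translate([782, 0, 0]) door_frame();
translate([194, 212, 768]) spool();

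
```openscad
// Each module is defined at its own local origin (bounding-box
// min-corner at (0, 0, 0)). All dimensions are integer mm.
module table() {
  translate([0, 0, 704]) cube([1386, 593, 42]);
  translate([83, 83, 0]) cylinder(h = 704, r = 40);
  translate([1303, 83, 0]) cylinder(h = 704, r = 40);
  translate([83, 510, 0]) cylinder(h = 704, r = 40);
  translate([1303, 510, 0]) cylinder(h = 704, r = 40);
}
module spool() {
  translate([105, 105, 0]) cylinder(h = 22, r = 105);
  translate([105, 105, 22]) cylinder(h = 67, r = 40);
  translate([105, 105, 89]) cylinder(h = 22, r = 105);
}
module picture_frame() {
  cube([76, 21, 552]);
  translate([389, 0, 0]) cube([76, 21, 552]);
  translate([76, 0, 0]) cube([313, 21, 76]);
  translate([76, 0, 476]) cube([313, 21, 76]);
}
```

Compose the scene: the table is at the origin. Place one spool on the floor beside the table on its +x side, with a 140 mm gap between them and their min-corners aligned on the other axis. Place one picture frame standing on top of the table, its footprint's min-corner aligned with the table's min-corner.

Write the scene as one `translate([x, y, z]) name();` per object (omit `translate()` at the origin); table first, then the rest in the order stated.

table();
translate([1526, 0, 0]) spool();
translate([0, 0, 746]) picture_frame();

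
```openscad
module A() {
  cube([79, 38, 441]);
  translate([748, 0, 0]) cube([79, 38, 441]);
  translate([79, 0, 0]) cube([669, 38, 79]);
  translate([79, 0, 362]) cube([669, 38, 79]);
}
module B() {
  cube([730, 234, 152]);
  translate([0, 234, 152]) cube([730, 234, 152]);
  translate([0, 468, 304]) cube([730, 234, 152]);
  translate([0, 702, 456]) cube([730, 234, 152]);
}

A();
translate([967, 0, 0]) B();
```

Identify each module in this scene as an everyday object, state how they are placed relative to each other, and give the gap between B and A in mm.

The staircase's nearest face is 140 mm from the picture frame's +x face.

A is a picture frame. B is a staircase. The staircase is on the floor beside the picture frame on its +x side. The gap between the staircase and the picture frame is 140 mm.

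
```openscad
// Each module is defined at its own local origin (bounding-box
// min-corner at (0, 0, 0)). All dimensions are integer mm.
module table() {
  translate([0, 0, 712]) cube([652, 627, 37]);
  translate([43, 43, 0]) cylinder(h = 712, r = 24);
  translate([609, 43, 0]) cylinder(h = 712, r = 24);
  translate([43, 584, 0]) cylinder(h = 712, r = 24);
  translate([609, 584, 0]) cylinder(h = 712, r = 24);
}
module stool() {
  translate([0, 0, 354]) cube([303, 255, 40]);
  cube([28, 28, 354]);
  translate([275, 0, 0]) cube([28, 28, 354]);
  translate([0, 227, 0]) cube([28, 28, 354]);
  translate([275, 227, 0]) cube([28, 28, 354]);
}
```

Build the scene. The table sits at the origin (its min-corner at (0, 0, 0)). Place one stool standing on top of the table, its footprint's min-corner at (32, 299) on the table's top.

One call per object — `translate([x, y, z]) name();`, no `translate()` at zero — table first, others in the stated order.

table();
translate([32, 299, 749]) stool();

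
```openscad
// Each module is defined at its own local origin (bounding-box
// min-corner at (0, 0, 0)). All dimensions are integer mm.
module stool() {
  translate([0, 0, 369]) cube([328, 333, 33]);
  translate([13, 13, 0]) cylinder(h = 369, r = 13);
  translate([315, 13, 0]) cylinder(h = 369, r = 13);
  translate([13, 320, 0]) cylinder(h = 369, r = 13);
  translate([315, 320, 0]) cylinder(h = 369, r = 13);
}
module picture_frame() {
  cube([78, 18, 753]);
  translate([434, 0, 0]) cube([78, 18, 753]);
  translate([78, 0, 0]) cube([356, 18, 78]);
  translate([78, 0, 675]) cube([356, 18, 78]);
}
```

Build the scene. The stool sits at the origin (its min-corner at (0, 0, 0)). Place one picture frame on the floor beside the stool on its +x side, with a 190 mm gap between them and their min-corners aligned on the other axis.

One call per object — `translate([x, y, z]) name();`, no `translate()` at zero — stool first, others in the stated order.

stool();
translate([518, 0, 0]) picture_frame();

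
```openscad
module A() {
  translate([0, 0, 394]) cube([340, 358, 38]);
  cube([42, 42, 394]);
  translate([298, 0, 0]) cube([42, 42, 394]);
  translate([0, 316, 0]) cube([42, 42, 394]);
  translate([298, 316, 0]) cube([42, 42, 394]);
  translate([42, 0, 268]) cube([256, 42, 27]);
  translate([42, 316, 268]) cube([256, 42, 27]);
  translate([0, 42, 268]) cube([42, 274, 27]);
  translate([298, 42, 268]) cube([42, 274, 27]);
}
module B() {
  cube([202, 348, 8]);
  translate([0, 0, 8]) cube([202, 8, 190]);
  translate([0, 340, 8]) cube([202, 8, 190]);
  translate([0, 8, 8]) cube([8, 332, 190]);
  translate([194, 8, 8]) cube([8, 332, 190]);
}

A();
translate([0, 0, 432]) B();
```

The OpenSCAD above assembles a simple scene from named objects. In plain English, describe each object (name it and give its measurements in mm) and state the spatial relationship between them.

A is a simple wooden stool: a rectangular seat 340 mm (x) by 358 mm (y), 38 mm thick, top face at z = 432 mm, on four square legs, each 42×42 mm in cross-section. The legs rest on z = 0, each flush with a corner of the seat. Four stretchers, 42 mm wide and 27 mm tall, connect adjacent legs with their undersides at z = 268 mm, each running between the inner faces of the legs it joins and aligned with the legs' outer faces on the other axis.

B is an open-topped rectangular box: outside dimensions 202×348×198 mm, with a uniform wall and base thickness of 8 mm. The base is a full 202×348 slab on the floor; four walls sit on top of the base. The front and back walls (the −y and +y sides) span the full width; the two side walls fit between them.

The open box is on top of the stool.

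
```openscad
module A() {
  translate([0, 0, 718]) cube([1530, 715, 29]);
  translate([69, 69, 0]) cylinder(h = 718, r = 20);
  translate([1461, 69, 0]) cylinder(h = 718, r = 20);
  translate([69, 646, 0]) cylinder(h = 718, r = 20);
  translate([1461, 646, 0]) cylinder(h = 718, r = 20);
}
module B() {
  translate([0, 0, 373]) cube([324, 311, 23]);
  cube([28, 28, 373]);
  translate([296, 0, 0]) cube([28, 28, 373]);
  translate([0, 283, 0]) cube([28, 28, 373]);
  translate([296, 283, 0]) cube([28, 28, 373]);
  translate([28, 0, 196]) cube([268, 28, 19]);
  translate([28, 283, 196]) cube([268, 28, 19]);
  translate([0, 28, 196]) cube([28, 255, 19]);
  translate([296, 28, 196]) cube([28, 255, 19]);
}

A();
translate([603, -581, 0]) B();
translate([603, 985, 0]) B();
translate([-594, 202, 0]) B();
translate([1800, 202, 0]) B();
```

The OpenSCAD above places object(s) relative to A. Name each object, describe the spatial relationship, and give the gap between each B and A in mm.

Each stool's nearest face is 270 mm from the table's bounding box.

A is a table. B is a stool. Four stools sit around the table at the −y, +y, −x, +x sides. The gap between each stool and the table is 270 mm.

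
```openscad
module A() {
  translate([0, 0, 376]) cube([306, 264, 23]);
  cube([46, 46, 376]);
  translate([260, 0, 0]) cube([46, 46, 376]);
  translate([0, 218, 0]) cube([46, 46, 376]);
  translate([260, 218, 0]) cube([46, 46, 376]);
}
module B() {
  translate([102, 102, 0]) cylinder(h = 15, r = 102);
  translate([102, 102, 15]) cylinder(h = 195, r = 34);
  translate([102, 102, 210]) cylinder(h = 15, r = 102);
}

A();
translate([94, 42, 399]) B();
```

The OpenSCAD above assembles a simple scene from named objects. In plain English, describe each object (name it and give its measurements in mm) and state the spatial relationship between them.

A is a four-legged stool. The seat is a 306×264×23 mm slab whose top surface is at z = 399 mm; four square legs, each 46×46 mm in cross-section, run from the floor (z = 0) to the underside of the seat, each flush with a corner of the seat.

B is a spool: two coaxial disc flanges of radius 102 mm and thickness 15 mm, joined by a core cylinder of radius 34 mm and height 195 mm. The lower flange rests on z = 0 and the three cylinders share a vertical axis.

The spool is on top of the stool.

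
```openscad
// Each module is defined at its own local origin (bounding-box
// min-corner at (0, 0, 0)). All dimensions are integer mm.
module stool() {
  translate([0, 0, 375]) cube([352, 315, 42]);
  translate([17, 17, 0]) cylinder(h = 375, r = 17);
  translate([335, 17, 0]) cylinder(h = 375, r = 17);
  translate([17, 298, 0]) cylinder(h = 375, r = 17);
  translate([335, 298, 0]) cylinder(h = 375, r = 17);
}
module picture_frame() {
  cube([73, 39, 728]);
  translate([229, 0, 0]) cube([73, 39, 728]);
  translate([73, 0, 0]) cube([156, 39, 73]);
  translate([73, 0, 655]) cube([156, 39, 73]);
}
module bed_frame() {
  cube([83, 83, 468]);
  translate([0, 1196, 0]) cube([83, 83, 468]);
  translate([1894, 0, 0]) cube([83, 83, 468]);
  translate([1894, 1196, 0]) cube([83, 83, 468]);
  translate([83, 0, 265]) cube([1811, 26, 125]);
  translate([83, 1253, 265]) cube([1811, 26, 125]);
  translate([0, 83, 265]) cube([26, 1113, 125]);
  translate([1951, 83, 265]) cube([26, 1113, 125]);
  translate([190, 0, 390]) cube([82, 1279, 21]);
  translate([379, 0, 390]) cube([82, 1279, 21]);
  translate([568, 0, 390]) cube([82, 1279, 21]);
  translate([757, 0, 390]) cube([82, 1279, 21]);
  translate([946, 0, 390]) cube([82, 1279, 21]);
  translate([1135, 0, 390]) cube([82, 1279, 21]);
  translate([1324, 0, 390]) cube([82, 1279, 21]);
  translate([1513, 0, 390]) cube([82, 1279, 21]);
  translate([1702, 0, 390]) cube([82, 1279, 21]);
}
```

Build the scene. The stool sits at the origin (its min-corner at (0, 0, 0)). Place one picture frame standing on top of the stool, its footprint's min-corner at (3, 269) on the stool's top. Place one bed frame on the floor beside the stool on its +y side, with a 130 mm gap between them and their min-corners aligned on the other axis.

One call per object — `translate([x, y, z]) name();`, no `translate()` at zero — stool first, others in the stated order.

stool();
translate([3, 269, 417]) picture_frame();
translate([0, 445, 0]) bed_frame();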